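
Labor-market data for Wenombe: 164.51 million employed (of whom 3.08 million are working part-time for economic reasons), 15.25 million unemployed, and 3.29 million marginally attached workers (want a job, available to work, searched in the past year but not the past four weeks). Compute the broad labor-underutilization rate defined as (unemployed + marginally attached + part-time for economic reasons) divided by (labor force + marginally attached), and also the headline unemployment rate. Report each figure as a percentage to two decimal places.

Labor force = 164.51 + 15.25 = 179.76 million.
Numerator = 15.25 + 3.29 + 3.08 = 21.62 million.
Denominator = 179.76 + 3.29 = 183.05 million.
Broad rate = 21.62 / 183.05 = 11.81%.
Headline unemployment rate = 15.25 / 179.76 = 8.48%.

Broad underutilization rate ≈ 11.81%; headline unemployment rate ≈ 8.48%.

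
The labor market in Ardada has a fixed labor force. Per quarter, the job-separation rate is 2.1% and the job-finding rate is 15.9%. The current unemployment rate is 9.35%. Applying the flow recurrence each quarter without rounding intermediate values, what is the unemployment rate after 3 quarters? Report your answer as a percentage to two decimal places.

Unemployment rate after three quarters ≈ 10.39%.

With a fixed labor force, u_{t+1} = u_t + s·(1−u_t) − f·u_t = u_t·(1−s−f) + s.
Here 1−s−f = 0.820 and s = 0.021.
u_1 = 0.093500 × 0.820 + 0.021 = 0.097670.
u_2 = 0.097670 × 0.820 + 0.021 = 0.101089.
u_3 = 0.101089 × 0.820 + 0.021 = 0.103893.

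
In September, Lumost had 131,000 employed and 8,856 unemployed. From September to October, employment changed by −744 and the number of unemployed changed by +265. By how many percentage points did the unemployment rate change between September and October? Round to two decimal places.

September: labor force = 131,000 + 8,856 = 139,856; u = 8,856/139,856 = 6.33%.
October: labor force = 130,256 + 9,121 = 139,377; u = 9,121/139,377 = 6.54%.
Change = 6.54% − 6.33% = +0.21 pp.

The unemployment rate changed by +0.21 percentage points.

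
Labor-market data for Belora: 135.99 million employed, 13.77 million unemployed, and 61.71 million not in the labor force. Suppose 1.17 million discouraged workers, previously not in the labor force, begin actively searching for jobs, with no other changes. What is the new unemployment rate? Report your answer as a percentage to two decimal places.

New unemployment rate ≈ 9.90%.

Initially, labor force = 135.99 + 13.77 = 149.76 million, so u = 13.77/149.76 = 9.19%.
After the change, unemployed and labor force both rise by 1.17 → E = 135.99, U = 14.94, labor force = 150.93 million.
New unemployment rate = 14.94 / 150.93 = 9.90%.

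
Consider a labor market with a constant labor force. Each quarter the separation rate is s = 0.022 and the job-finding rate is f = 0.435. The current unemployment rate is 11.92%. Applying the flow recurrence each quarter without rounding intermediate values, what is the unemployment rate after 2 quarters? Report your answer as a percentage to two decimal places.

With a fixed labor force, u_{t+1} = u_t + s·(1−u_t) − f·u_t = u_t·(1−s−f) + s.
Here 1−s−f = 0.543 and s = 0.022.
u_1 = 0.119200 × 0.543 + 0.022 = 0.086726.
u_2 = 0.086726 × 0.543 + 0.022 = 0.069092.

Unemployment rate after two quarters ≈ 6.91%.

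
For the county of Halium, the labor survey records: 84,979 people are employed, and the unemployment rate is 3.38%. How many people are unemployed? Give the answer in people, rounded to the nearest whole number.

About 2,973 are unemployed.

Let U be the number unemployed. The labor force is E + U, and U/(E+U) = 0.0338.
So U = 0.0338 × 84,979 / (1 − 0.0338) = 2872.29 / 0.9662 ≈ 2,973.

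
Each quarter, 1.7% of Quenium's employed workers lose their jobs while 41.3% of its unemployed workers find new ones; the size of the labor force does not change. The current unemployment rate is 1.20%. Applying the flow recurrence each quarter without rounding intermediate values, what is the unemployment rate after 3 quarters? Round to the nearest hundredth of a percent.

Unemployment rate after three quarters ≈ 3.44%.

With a fixed labor force, u_{t+1} = u_t + s·(1−u_t) − f·u_t = u_t·(1−s−f) + s.
Here 1−s−f = 0.570 and s = 0.017.
u_1 = 0.012000 × 0.570 + 0.017 = 0.023840.
u_2 = 0.023840 × 0.570 + 0.017 = 0.030589.
u_3 = 0.030589 × 0.570 + 0.017 = 0.034436.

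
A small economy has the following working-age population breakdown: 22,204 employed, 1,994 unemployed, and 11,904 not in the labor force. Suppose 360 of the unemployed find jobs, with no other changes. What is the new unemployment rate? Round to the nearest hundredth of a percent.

New unemployment rate ≈ 6.75%.

Initially, labor force = 22,204 + 1,994 = 24,198, so u = 1,994/24,198 = 8.24%.
After the change, unemployed falls and employed rises by 360; labor force unchanged → E = 22,564, U = 1,634, labor force = 24,198.
New unemployment rate = 1,634 / 24,198 = 6.75%.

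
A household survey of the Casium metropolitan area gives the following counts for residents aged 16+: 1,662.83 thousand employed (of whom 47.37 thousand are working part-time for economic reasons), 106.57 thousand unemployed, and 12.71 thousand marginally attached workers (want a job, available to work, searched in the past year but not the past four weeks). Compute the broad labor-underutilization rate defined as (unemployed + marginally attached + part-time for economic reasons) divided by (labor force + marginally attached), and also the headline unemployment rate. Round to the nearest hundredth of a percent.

Labor force = 1,662.83 + 106.57 = 1,769.40 thousand.
Numerator = 106.57 + 12.71 + 47.37 = 166.65 thousand.
Denominator = 1,769.40 + 12.71 = 1,782.11 thousand.
Broad rate = 166.65 / 1,782.11 = 9.35%.
Headline unemployment rate = 106.57 / 1,769.40 = 6.02%.

Broad underutilization rate ≈ 9.35%; headline unemployment rate ≈ 6.02%.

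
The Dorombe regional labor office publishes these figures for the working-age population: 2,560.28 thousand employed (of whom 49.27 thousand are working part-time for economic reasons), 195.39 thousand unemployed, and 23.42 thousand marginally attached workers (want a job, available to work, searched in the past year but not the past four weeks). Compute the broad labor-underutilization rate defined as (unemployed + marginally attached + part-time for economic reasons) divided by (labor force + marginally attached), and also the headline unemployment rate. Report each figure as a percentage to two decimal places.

Labor force = 2,560.28 + 195.39 = 2,755.67 thousand.
Numerator = 195.39 + 23.42 + 49.27 = 268.08 thousand.
Denominator = 2,755.67 + 23.42 = 2,779.09 thousand.
Broad rate = 268.08 / 2,779.09 = 9.65%.
Headline unemployment rate = 195.39 / 2,755.67 = 7.09%.

Broad underutilization rate ≈ 9.65%; headline unemployment rate ≈ 7.09%.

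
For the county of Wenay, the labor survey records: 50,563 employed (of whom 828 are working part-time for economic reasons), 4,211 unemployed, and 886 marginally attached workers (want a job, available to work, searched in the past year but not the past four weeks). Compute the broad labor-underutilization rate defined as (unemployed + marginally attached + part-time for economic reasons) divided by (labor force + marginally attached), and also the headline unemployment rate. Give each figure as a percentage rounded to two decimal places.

Broad underutilization rate ≈ 10.64%; headline unemployment rate ≈ 7.69%.

Labor force = 50,563 + 4,211 = 54,774.
Numerator = 4,211 + 886 + 828 = 5,925.
Denominator = 54,774 + 886 = 55,660.
Broad rate = 5,925 / 55,660 = 10.64%.
Headline unemployment rate = 4,211 / 54,774 = 7.69%.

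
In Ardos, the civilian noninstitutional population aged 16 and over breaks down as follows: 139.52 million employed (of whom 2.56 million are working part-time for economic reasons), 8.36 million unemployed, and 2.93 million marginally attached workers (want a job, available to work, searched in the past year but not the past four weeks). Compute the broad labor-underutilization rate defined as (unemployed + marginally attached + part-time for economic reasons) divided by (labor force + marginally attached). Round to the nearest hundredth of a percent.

Broad underutilization rate ≈ 9.18%.

Labor force = 139.52 + 8.36 = 147.88 million.
Numerator = 8.36 + 2.93 + 2.56 = 13.85 million.
Denominator = 147.88 + 2.93 = 150.81 million.
Broad rate = 13.85 / 150.81 = 9.18%.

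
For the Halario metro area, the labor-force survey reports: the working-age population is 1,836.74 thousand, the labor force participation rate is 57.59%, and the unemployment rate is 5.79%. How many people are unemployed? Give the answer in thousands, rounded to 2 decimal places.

Labor force = 0.5759 × 1,836.74 = 1,057.78 thousand.
Unemployed = 0.0579 × 1,057.78 ≈ 61.25 thousand.

About 61.25 thousand are unemployed.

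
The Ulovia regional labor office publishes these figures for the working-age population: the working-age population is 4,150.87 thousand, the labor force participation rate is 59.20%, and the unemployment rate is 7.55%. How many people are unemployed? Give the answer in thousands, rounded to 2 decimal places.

Labor force = 0.5920 × 4,150.87 = 2,457.32 thousand.
Unemployed = 0.0755 × 2,457.32 ≈ 185.53 thousand.

About 185.53 thousand are unemployed.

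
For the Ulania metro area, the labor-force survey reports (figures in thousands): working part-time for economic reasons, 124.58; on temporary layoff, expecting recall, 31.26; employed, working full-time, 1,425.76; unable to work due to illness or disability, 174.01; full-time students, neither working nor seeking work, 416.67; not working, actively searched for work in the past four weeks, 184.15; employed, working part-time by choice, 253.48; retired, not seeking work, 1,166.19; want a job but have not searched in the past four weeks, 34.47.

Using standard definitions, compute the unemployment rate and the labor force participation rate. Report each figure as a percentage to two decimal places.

Employed = 124.58 + 1,425.76 + 253.48 = 1,803.82 thousand (anyone who worked, including part-time for economic reasons, counts as employed).
Unemployed = 31.26 + 184.15 = 215.41 thousand (jobless and actively searching, or on temporary layoff).
Labor force = 1,803.82 + 215.41 = 2,019.23 thousand.
Not in labor force = 174.01 + 416.67 + 1,166.19 + 34.47 = 1,791.34 thousand (those not working and not actively searching are outside the labor force — including those who want a job but have given up searching).
Civilian working-age population = 2,019.23 + 1,791.34 = 3,810.57 thousand.
Unemployment rate = 215.41 / 2,019.23 = 10.67%.
Labor force participation rate = 2,019.23 / 3,810.57 = 52.99%.

Unemployment rate ≈ 10.67%; labor force participation rate ≈ 52.99%.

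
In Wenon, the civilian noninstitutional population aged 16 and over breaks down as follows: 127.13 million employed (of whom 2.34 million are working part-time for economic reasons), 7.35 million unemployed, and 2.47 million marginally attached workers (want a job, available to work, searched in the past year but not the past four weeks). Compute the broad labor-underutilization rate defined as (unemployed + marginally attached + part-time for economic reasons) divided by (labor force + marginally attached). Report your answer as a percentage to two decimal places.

Labor force = 127.13 + 7.35 = 134.48 million.
Numerator = 7.35 + 2.47 + 2.34 = 12.16 million.
Denominator = 134.48 + 2.47 = 136.95 million.
Broad rate = 12.16 / 136.95 = 8.88%.

Broad underutilization rate ≈ 8.88%.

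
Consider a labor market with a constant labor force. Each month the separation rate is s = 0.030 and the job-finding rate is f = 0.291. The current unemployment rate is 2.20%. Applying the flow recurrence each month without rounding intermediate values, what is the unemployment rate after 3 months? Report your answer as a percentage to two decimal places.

With a fixed labor force, u_{t+1} = u_t + s·(1−u_t) − f·u_t = u_t·(1−s−f) + s.
Here 1−s−f = 0.679 and s = 0.030.
u_1 = 0.022000 × 0.679 + 0.030 = 0.044938.
u_2 = 0.044938 × 0.679 + 0.030 = 0.060513.
u_3 = 0.060513 × 0.679 + 0.030 = 0.071088.

Unemployment rate after three months ≈ 7.11%.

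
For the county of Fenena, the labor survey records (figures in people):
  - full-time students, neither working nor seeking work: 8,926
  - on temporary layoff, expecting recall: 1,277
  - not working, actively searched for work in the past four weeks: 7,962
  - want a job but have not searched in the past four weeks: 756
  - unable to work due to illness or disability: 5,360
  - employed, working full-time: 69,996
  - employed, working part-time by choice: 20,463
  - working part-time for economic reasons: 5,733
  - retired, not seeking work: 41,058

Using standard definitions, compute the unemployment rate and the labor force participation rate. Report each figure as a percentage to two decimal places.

Unemployment rate ≈ 8.76%; labor force participation rate ≈ 65.27%.

Employed = 69,996 + 20,463 + 5,733 = 96,192 (anyone who worked, including part-time for economic reasons, counts as employed).
Unemployed = 1,277 + 7,962 = 9,239 (jobless and actively searching, or on temporary layoff).
Labor force = 96,192 + 9,239 = 105,431.
Not in labor force = 8,926 + 756 + 5,360 + 41,058 = 56,100 (those not working and not actively searching are outside the labor force — including those who want a job but have given up searching).
Civilian working-age population = 105,431 + 56,100 = 161,531.
Unemployment rate = 9,239 / 105,431 = 8.76%.
Labor force participation rate = 105,431 / 161,531 = 65.27%.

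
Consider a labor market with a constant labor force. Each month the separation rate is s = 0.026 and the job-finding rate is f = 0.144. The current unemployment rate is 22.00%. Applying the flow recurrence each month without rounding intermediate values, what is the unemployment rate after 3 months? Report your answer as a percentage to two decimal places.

With a fixed labor force, u_{t+1} = u_t + s·(1−u_t) − f·u_t = u_t·(1−s−f) + s.
Here 1−s−f = 0.830 and s = 0.026.
u_1 = 0.220000 × 0.830 + 0.026 = 0.208600.
u_2 = 0.208600 × 0.830 + 0.026 = 0.199138.
u_3 = 0.199138 × 0.830 + 0.026 = 0.191285.

Unemployment rate after three months ≈ 19.13%.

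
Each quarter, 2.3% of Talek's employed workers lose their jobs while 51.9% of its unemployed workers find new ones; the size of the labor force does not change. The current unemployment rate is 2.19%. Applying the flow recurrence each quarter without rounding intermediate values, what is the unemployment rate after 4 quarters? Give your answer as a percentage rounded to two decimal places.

Unemployment rate after four quarters ≈ 4.15%.

With a fixed labor force, u_{t+1} = u_t + s·(1−u_t) − f·u_t = u_t·(1−s−f) + s.
Here 1−s−f = 0.458 and s = 0.023.
u_1 = 0.021900 × 0.458 + 0.023 = 0.033030.
u_2 = 0.033030 × 0.458 + 0.023 = 0.038128.
u_3 = 0.038128 × 0.458 + 0.023 = 0.040463.
u_4 = 0.040463 × 0.458 + 0.023 = 0.041532.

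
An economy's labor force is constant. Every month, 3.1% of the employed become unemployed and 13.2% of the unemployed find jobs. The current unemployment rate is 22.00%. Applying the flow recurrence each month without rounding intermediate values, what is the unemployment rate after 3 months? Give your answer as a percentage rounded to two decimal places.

With a fixed labor force, u_{t+1} = u_t + s·(1−u_t) − f·u_t = u_t·(1−s−f) + s.
Here 1−s−f = 0.837 and s = 0.031.
u_1 = 0.220000 × 0.837 + 0.031 = 0.215140.
u_2 = 0.215140 × 0.837 + 0.031 = 0.211072.
u_3 = 0.211072 × 0.837 + 0.031 = 0.207667.

Unemployment rate after three months ≈ 20.77%.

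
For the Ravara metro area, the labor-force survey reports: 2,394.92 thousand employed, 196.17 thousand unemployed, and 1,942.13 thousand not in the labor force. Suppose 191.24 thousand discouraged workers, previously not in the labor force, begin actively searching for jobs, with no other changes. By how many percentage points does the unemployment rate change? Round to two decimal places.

Initially, labor force = 2,394.92 + 196.17 = 2,591.09 thousand, so u = 196.17/2,591.09 = 7.57%.
After the change, unemployed and labor force both rise by 191.24 → E = 2,394.92, U = 387.41, labor force = 2,782.33 thousand.
New unemployment rate = 387.41 / 2,782.33 = 13.92%.
Change = 13.92% − 7.57% = +6.35 percentage points.

The unemployment rate changes by +6.35 percentage points.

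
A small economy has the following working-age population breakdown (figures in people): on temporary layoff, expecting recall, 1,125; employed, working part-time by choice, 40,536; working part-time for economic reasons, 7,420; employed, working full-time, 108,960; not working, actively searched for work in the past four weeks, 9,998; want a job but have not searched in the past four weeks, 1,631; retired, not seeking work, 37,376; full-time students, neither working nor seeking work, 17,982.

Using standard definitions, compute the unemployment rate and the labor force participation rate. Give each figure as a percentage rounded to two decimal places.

Employed = 40,536 + 7,420 + 108,960 = 156,916 (anyone who worked, including part-time for economic reasons, counts as employed).
Unemployed = 1,125 + 9,998 = 11,123 (jobless and actively searching, or on temporary layoff).
Labor force = 156,916 + 11,123 = 168,039.
Not in labor force = 1,631 + 37,376 + 17,982 = 56,989 (those not working and not actively searching are outside the labor force — including those who want a job but have given up searching).
Civilian working-age population = 168,039 + 56,989 = 225,028.
Unemployment rate = 11,123 / 168,039 = 6.62%.
Labor force participation rate = 168,039 / 225,028 = 74.67%.

Unemployment rate ≈ 6.62%; labor force participation rate ≈ 74.67%.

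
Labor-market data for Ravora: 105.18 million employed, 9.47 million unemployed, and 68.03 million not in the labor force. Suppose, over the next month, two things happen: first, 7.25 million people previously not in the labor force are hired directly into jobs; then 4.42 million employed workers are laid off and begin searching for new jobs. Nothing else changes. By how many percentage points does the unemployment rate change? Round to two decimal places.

Initially, labor force = 105.18 + 9.47 = 114.65 million, so u = 9.47/114.65 = 8.26%.
After the first change, employed and labor force both rise by 7.25; unemployed unchanged → E = 112.43, U = 9.47, labor force = 121.90 million.
After the second change, employed falls and unemployed rises by 4.42; labor force unchanged → E = 108.01, U = 13.89, labor force = 121.90 million.
New unemployment rate = 13.89 / 121.90 = 11.39%.
Change = 11.39% − 8.26% = +3.13 percentage points.

The unemployment rate changes by +3.13 percentage points.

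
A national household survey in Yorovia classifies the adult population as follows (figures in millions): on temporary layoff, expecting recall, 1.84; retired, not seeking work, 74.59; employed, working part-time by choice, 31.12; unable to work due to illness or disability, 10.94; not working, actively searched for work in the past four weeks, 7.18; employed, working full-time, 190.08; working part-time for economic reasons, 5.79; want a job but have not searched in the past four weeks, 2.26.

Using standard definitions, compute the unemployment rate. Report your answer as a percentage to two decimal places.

Employed = 31.12 + 190.08 + 5.79 = 226.99 million (anyone who worked, including part-time for economic reasons, counts as employed).
Unemployed = 1.84 + 7.18 = 9.02 million (jobless and actively searching, or on temporary layoff).
Labor force = 226.99 + 9.02 = 236.01 million.
Unemployment rate = 9.02 / 236.01 = 3.82%.

Unemployment rate ≈ 3.82%.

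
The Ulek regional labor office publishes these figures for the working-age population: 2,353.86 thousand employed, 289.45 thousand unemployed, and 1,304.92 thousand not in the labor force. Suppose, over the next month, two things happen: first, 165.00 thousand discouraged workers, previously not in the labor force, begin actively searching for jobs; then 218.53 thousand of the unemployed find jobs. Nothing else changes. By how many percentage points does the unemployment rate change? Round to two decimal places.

Initially, labor force = 2,353.86 + 289.45 = 2,643.31 thousand, so u = 289.45/2,643.31 = 10.95%.
After the first change, unemployed and labor force both rise by 165.00 → E = 2,353.86, U = 454.45, labor force = 2,808.31 thousand.
After the second change, unemployed falls and employed rises by 218.53; labor force unchanged → E = 2,572.39, U = 235.92, labor force = 2,808.31 thousand.
New unemployment rate = 235.92 / 2,808.31 = 8.40%.
Change = 8.40% − 10.95% = −2.55 percentage points.

The unemployment rate changes by −2.55 percentage points.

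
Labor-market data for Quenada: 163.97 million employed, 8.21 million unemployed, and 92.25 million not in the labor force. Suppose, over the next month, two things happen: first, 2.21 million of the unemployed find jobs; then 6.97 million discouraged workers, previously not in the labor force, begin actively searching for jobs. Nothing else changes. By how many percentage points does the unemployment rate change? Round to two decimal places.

Initially, labor force = 163.97 + 8.21 = 172.18 million, so u = 8.21/172.18 = 4.77%.
After the first change, unemployed falls and employed rises by 2.21; labor force unchanged → E = 166.18, U = 6.00, labor force = 172.18 million.
After the second change, unemployed and labor force both rise by 6.97 → E = 166.18, U = 12.97, labor force = 179.15 million.
New unemployment rate = 12.97 / 179.15 = 7.24%.
Change = 7.24% − 4.77% = +2.47 percentage points.

The unemployment rate changes by +2.47 percentage points.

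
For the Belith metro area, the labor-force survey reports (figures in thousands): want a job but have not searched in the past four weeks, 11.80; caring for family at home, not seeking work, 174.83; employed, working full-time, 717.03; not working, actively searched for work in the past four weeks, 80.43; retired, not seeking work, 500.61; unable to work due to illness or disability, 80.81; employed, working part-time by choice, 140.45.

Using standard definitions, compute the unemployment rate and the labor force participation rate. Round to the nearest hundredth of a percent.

Employed = 717.03 + 140.45 = 857.48 thousand.
Unemployed = 80.43 thousand.
Labor force = 857.48 + 80.43 = 937.91 thousand.
Not in labor force = 11.80 + 174.83 + 500.61 + 80.81 = 768.05 thousand (those not working and not actively searching are outside the labor force — including those who want a job but have given up searching).
Civilian working-age population = 937.91 + 768.05 = 1,705.96 thousand.
Unemployment rate = 80.43 / 937.91 = 8.58%.
Labor force participation rate = 937.91 / 1,705.96 = 54.98%.

Unemployment rate ≈ 8.58%; labor force participation rate ≈ 54.98%.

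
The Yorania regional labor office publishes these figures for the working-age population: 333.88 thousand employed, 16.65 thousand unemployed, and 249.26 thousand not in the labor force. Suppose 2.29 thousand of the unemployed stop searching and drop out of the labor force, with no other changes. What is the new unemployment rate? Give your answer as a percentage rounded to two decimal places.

New unemployment rate ≈ 4.12%.

Initially, labor force = 333.88 + 16.65 = 350.53 thousand, so u = 16.65/350.53 = 4.75%.
After the change, unemployed and labor force both fall by 2.29 → E = 333.88, U = 14.36, labor force = 348.24 thousand.
New unemployment rate = 14.36 / 348.24 = 4.12%.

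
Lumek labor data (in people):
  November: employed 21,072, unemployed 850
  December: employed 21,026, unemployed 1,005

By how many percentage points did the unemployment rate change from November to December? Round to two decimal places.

The unemployment rate changed by +0.68 percentage points.

November: labor force = 21,072 + 850 = 21,922; u = 850/21,922 = 3.88%.
December: labor force = 21,026 + 1,005 = 22,031; u = 1,005/22,031 = 4.56%.
Change = 4.56% − 3.88% = +0.68 pp.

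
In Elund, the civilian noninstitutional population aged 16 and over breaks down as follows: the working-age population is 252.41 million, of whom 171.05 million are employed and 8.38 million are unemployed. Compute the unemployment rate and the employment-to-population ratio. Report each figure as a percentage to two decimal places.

Labor force = employed + unemployed = 171.05 + 8.38 = 179.43 million.
Unemployment rate = 8.38 / 179.43 = 4.67%.
Employment-population ratio = 171.05 / 252.41 = 67.77%.

Unemployment rate ≈ 4.67%; employment-population ratio ≈ 67.77%.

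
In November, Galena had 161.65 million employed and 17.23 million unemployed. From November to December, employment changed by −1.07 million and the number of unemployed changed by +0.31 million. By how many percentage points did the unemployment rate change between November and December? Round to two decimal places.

The unemployment rate changed by +0.22 percentage points.

November: labor force = 161.65 + 17.23 = 178.88; u = 17.23/178.88 = 9.63%.
December: labor force = 160.58 + 17.54 = 178.12; u = 17.54/178.12 = 9.85%.
Change = 9.85% − 9.63% = +0.22 pp.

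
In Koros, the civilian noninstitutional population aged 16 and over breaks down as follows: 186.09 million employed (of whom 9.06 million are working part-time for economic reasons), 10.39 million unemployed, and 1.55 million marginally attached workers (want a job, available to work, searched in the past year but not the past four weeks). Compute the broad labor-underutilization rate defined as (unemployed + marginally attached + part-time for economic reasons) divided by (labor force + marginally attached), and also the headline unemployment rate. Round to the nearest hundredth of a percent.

Broad underutilization rate ≈ 10.60%; headline unemployment rate ≈ 5.29%.

Labor force = 186.09 + 10.39 = 196.48 million.
Numerator = 10.39 + 1.55 + 9.06 = 21.00 million.
Denominator = 196.48 + 1.55 = 198.03 million.
Broad rate = 21.00 / 198.03 = 10.60%.
Headline unemployment rate = 10.39 / 196.48 = 5.29%.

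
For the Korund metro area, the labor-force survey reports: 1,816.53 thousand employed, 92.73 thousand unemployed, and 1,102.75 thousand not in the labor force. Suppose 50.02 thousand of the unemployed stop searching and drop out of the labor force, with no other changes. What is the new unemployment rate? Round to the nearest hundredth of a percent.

Initially, labor force = 1,816.53 + 92.73 = 1,909.26 thousand, so u = 92.73/1,909.26 = 4.86%.
After the change, unemployed and labor force both fall by 50.02 → E = 1,816.53, U = 42.71, labor force = 1,859.24 thousand.
New unemployment rate = 42.71 / 1,859.24 = 2.30%.

New unemployment rate ≈ 2.30%.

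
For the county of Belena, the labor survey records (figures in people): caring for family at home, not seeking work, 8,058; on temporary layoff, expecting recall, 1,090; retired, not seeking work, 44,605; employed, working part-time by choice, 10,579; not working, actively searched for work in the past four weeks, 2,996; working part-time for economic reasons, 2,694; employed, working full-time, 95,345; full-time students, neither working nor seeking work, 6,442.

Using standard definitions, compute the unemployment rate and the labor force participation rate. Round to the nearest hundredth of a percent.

Unemployment rate ≈ 3.63%; labor force participation rate ≈ 65.60%.

Employed = 10,579 + 2,694 + 95,345 = 108,618 (anyone who worked, including part-time for economic reasons, counts as employed).
Unemployed = 1,090 + 2,996 = 4,086 (jobless and actively searching, or on temporary layoff).
Labor force = 108,618 + 4,086 = 112,704.
Not in labor force = 8,058 + 44,605 + 6,442 = 59,105 (those not working and not actively searching are outside the labor force).
Civilian working-age population = 112,704 + 59,105 = 171,809.
Unemployment rate = 4,086 / 112,704 = 3.63%.
Labor force participation rate = 112,704 / 171,809 = 65.60%.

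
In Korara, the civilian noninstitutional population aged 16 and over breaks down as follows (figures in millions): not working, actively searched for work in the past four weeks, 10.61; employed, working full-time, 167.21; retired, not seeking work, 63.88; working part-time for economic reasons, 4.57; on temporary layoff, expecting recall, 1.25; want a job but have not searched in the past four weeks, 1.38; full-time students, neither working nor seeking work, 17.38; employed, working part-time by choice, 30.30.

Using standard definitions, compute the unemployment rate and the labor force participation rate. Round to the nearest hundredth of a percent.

Employed = 167.21 + 4.57 + 30.30 = 202.08 million (anyone who worked, including part-time for economic reasons, counts as employed).
Unemployed = 10.61 + 1.25 = 11.86 million (jobless and actively searching, or on temporary layoff).
Labor force = 202.08 + 11.86 = 213.94 million.
Not in labor force = 63.88 + 1.38 + 17.38 = 82.64 million (those not working and not actively searching are outside the labor force — including those who want a job but have given up searching).
Civilian working-age population = 213.94 + 82.64 = 296.58 million.
Unemployment rate = 11.86 / 213.94 = 5.54%.
Labor force participation rate = 213.94 / 296.58 = 72.14%.

Unemployment rate ≈ 5.54%; labor force participation rate ≈ 72.14%.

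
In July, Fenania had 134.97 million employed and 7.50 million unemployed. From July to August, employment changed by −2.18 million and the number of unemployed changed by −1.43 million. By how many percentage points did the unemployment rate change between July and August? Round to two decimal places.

The unemployment rate changed by −0.89 percentage points.

July: labor force = 134.97 + 7.50 = 142.47; u = 7.50/142.47 = 5.26%.
August: labor force = 132.79 + 6.07 = 138.86; u = 6.07/138.86 = 4.37%.
Change = 4.37% − 5.26% = −0.89 pp.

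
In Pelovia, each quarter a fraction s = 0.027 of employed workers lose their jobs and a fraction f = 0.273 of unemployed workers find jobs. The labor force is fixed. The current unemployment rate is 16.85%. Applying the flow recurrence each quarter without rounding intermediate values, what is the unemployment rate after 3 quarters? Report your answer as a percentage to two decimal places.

Unemployment rate after three quarters ≈ 11.69%.

With a fixed labor force, u_{t+1} = u_t + s·(1−u_t) − f·u_t = u_t·(1−s−f) + s.
Here 1−s−f = 0.700 and s = 0.027.
u_1 = 0.168500 × 0.700 + 0.027 = 0.144950.
u_2 = 0.144950 × 0.700 + 0.027 = 0.128465.
u_3 = 0.128465 × 0.700 + 0.027 = 0.116925.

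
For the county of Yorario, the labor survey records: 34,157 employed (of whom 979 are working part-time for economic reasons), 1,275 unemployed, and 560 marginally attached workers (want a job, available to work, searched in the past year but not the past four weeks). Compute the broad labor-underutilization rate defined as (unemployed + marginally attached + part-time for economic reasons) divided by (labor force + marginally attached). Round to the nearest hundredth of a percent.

Broad underutilization rate ≈ 7.82%.

Labor force = 34,157 + 1,275 = 35,432.
Numerator = 1,275 + 560 + 979 = 2,814.
Denominator = 35,432 + 560 = 35,992.
Broad rate = 2,814 / 35,992 = 7.82%.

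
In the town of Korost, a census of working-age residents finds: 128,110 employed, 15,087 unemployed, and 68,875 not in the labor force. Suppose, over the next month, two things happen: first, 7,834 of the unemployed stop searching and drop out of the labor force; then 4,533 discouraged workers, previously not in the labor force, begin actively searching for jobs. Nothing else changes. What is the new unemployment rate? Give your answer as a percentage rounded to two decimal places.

Initially, labor force = 128,110 + 15,087 = 143,197, so u = 15,087/143,197 = 10.54%.
After the first change, unemployed and labor force both fall by 7,834 → E = 128,110, U = 7,253, labor force = 135,363.
After the second change, unemployed and labor force both rise by 4,533 → E = 128,110, U = 11,786, labor force = 139,896.
New unemployment rate = 11,786 / 139,896 = 8.42%.

New unemployment rate ≈ 8.42%.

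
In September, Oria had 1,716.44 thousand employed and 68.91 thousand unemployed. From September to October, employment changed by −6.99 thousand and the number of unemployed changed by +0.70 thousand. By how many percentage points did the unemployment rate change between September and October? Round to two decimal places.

The unemployment rate changed by +0.05 percentage points.

September: labor force = 1,716.44 + 68.91 = 1,785.35; u = 68.91/1,785.35 = 3.86%.
October: labor force = 1,709.45 + 69.61 = 1,779.06; u = 69.61/1,779.06 = 3.91%.
Change = 3.91% − 3.86% = +0.05 pp.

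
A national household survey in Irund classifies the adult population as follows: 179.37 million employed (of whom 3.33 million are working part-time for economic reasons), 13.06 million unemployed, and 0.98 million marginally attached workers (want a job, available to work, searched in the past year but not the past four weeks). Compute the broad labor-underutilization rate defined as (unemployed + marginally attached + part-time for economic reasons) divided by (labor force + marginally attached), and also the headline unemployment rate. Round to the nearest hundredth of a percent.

Labor force = 179.37 + 13.06 = 192.43 million.
Numerator = 13.06 + 0.98 + 3.33 = 17.37 million.
Denominator = 192.43 + 0.98 = 193.41 million.
Broad rate = 17.37 / 193.41 = 8.98%.
Headline unemployment rate = 13.06 / 192.43 = 6.79%.

Broad underutilization rate ≈ 8.98%; headline unemployment rate ≈ 6.79%.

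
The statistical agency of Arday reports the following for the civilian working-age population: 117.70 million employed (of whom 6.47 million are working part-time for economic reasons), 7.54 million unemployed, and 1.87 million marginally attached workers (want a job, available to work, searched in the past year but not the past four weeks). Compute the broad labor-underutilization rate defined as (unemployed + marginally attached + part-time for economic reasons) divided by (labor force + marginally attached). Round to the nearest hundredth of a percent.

Labor force = 117.70 + 7.54 = 125.24 million.
Numerator = 7.54 + 1.87 + 6.47 = 15.88 million.
Denominator = 125.24 + 1.87 = 127.11 million.
Broad rate = 15.88 / 127.11 = 12.49%.

Broad underutilization rate ≈ 12.49%.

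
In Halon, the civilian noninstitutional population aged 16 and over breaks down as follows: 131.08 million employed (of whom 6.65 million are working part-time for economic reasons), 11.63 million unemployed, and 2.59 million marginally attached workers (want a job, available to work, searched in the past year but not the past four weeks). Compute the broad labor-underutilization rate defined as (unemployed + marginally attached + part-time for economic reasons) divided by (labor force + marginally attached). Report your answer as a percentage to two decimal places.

Labor force = 131.08 + 11.63 = 142.71 million.
Numerator = 11.63 + 2.59 + 6.65 = 20.87 million.
Denominator = 142.71 + 2.59 = 145.30 million.
Broad rate = 20.87 / 145.30 = 14.36%.

Broad underutilization rate ≈ 14.36%.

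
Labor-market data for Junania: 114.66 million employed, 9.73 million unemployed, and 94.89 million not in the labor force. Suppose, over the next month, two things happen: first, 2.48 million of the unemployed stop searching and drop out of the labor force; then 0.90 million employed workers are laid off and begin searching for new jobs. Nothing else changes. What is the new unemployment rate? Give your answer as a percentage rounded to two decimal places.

New unemployment rate ≈ 6.69%.

Initially, labor force = 114.66 + 9.73 = 124.39 million, so u = 9.73/124.39 = 7.82%.
After the first change, unemployed and labor force both fall by 2.48 → E = 114.66, U = 7.25, labor force = 121.91 million.
After the second change, employed falls and unemployed rises by 0.90; labor force unchanged → E = 113.76, U = 8.15, labor force = 121.91 million.
New unemployment rate = 8.15 / 121.91 = 6.69%.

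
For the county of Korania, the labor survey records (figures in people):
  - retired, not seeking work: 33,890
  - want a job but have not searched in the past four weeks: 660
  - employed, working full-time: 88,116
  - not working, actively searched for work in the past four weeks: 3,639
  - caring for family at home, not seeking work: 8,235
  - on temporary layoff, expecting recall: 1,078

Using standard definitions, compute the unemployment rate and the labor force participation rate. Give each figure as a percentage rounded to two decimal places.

Employed = 88,116.
Unemployed = 3,639 + 1,078 = 4,717 (jobless and actively searching, or on temporary layoff).
Labor force = 88,116 + 4,717 = 92,833.
Not in labor force = 33,890 + 660 + 8,235 = 42,785 (those not working and not actively searching are outside the labor force — including those who want a job but have given up searching).
Civilian working-age population = 92,833 + 42,785 = 135,618.
Unemployment rate = 4,717 / 92,833 = 5.08%.
Labor force participation rate = 92,833 / 135,618 = 68.45%.

Unemployment rate ≈ 5.08%; labor force participation rate ≈ 68.45%.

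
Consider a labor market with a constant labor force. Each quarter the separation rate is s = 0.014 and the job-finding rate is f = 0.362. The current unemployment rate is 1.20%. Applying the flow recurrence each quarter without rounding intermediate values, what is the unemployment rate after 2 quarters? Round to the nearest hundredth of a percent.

Unemployment rate after two quarters ≈ 2.74%.

With a fixed labor force, u_{t+1} = u_t + s·(1−u_t) − f·u_t = u_t·(1−s−f) + s.
Here 1−s−f = 0.624 and s = 0.014.
u_1 = 0.012000 × 0.624 + 0.014 = 0.021488.
u_2 = 0.021488 × 0.624 + 0.014 = 0.027409.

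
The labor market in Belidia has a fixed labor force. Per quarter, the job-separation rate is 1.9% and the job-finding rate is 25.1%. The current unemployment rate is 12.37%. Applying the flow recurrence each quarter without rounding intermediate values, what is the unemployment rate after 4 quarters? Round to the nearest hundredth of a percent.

Unemployment rate after four quarters ≈ 8.55%.

With a fixed labor force, u_{t+1} = u_t + s·(1−u_t) − f·u_t = u_t·(1−s−f) + s.
Here 1−s−f = 0.730 and s = 0.019.
u_1 = 0.123700 × 0.730 + 0.019 = 0.109301.
u_2 = 0.109301 × 0.730 + 0.019 = 0.098790.
u_3 = 0.098790 × 0.730 + 0.019 = 0.091117.
u_4 = 0.091117 × 0.730 + 0.019 = 0.085515.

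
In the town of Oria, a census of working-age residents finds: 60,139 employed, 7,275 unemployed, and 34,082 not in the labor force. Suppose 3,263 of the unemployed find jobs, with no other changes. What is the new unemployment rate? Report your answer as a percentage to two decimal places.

Initially, labor force = 60,139 + 7,275 = 67,414, so u = 7,275/67,414 = 10.79%.
After the change, unemployed falls and employed rises by 3,263; labor force unchanged → E = 63,402, U = 4,012, labor force = 67,414.
New unemployment rate = 4,012 / 67,414 = 5.95%.

New unemployment rate ≈ 5.95%.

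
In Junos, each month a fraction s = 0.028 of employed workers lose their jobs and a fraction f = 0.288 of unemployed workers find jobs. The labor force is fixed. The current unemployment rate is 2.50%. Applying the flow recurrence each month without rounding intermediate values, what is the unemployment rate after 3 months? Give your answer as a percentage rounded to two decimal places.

Unemployment rate after three months ≈ 6.83%.

With a fixed labor force, u_{t+1} = u_t + s·(1−u_t) − f·u_t = u_t·(1−s−f) + s.
Here 1−s−f = 0.684 and s = 0.028.
u_1 = 0.025000 × 0.684 + 0.028 = 0.045100.
u_2 = 0.045100 × 0.684 + 0.028 = 0.058848.
u_3 = 0.058848 × 0.684 + 0.028 = 0.068252.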